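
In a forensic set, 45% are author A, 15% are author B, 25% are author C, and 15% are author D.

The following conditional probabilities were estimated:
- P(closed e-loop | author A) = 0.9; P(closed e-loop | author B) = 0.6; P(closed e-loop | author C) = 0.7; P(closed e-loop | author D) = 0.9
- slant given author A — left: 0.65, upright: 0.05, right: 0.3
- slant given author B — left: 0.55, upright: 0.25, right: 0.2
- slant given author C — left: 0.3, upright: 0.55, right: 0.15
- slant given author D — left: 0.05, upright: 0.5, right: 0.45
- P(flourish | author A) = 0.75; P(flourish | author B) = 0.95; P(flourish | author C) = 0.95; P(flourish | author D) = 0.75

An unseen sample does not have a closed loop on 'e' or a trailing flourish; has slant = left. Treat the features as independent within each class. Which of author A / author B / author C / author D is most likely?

author A: 0.45 × (1−0.9) × 0.65 × (1−0.75) = 0.0073125
author B: 0.15 × (1−0.6) × 0.55 × (1−0.95) = 0.00165
author C: 0.25 × (1−0.7) × 0.3 × (1−0.95) = 0.001125
author D: 0.15 × (1−0.9) × 0.05 × (1−0.75) = 0.0001875
Highest score → author A.

author A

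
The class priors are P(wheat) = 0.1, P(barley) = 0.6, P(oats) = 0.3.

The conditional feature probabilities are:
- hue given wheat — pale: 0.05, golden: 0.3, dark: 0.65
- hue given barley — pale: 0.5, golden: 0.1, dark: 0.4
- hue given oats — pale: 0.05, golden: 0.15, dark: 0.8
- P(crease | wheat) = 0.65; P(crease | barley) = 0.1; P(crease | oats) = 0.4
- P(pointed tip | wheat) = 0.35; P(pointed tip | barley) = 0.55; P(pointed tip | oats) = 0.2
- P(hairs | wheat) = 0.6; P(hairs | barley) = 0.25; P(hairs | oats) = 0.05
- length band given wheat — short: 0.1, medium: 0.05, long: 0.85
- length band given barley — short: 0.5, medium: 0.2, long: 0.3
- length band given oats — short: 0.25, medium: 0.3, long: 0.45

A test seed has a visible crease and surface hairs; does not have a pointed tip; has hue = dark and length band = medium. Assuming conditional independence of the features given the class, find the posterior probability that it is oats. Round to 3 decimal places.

0.458

wheat: 0.1 × 0.65 × 0.65 × (1−0.35) × 0.6 × 0.05 = 0.000823875
barley: 0.6 × 0.4 × 0.1 × (1−0.55) × 0.25 × 0.2 = 0.00054
oats: 0.3 × 0.8 × 0.4 × (1−0.2) × 0.05 × 0.3 = 0.001152
P(oats | x) = 0.001152 / 0.002515875 ≈ 0.458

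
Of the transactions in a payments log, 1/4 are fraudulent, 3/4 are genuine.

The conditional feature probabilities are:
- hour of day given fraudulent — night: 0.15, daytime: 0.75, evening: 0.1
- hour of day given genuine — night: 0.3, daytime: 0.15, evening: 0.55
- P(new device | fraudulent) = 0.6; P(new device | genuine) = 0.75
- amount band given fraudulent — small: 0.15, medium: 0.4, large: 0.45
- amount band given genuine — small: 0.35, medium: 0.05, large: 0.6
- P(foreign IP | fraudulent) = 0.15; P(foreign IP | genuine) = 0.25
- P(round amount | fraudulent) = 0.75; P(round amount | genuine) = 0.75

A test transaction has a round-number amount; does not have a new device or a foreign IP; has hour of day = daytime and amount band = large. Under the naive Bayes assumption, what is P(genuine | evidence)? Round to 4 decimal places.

0.3061

fraudulent: 0.25 × 0.75 × (1−0.6) × 0.45 × (1−0.15) × 0.75 = 0.021515625
genuine: 0.75 × 0.15 × (1−0.75) × 0.6 × (1−0.25) × 0.75 = 0.0094921875
P(genuine | x) = 0.0094921875 / 0.0310078125 ≈ 0.3061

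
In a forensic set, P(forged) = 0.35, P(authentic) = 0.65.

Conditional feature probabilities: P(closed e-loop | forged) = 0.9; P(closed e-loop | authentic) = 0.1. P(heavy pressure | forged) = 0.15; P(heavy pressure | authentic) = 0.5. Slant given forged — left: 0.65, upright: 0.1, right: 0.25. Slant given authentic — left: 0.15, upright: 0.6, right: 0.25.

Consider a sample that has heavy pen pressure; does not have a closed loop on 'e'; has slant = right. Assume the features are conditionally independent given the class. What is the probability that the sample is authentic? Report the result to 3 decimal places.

forged: 0.35 × (1−0.9) × 0.15 × 0.25 = 0.0013125
authentic: 0.65 × (1−0.1) × 0.5 × 0.25 = 0.073125
P(authentic | x) = 0.073125 / 0.0744375 ≈ 0.982

0.982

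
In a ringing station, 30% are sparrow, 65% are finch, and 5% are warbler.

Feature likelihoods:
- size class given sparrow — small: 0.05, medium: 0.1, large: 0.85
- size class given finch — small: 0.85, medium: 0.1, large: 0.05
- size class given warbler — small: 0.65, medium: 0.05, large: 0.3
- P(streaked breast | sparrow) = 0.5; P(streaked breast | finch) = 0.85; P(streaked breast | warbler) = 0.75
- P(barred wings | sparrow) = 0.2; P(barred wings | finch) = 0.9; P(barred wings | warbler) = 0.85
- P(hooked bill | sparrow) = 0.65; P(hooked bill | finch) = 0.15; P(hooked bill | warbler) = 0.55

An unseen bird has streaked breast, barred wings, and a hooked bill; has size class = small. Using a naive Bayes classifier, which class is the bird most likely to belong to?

sparrow: 0.3 × 0.05 × 0.5 × 0.2 × 0.65 = 0.000975
finch: 0.65 × 0.85 × 0.85 × 0.9 × 0.15 = 0.063399375
warbler: 0.05 × 0.65 × 0.75 × 0.85 × 0.55 = 0.0113953125
Highest score → finch.

finch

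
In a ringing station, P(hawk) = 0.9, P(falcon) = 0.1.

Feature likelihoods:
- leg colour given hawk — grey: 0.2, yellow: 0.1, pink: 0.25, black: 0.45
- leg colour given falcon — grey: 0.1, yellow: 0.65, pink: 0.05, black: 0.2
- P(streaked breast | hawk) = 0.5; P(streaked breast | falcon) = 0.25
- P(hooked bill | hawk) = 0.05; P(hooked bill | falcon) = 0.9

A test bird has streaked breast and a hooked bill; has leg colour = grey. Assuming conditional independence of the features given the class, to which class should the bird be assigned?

hawk

hawk: 0.9 × 0.2 × 0.5 × 0.05 = 0.0045
falcon: 0.1 × 0.1 × 0.25 × 0.9 = 0.00225
Highest score → hawk.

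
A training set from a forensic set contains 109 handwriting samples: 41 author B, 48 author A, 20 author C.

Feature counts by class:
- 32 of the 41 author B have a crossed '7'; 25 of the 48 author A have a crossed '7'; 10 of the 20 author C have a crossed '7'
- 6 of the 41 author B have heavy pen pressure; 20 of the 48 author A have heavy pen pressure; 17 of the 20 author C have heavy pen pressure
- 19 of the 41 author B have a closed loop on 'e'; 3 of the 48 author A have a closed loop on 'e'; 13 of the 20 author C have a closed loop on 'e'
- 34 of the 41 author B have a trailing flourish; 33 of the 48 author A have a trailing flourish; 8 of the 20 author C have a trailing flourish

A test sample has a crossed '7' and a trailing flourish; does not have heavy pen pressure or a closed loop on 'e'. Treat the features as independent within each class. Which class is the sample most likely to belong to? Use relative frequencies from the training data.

author B

author B: (41/109) × (32/41) × (35/41) × (22/41) × (34/41) ≈ 0.111517
author A: (48/109) × (25/48) × (28/48) × (45/48) × (33/48) ≈ 0.0862332
author C: (20/109) × (10/20) × (3/20) × (7/20) × (8/20) ≈ 0.00192661
Highest score → author B.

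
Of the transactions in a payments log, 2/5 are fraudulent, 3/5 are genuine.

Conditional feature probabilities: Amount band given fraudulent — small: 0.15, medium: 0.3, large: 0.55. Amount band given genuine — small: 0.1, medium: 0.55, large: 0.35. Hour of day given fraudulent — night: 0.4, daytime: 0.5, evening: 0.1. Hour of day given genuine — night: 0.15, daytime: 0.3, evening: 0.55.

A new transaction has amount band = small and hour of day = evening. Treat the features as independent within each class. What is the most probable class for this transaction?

fraudulent: 0.4 × 0.15 × 0.1 = 0.006
genuine: 0.6 × 0.1 × 0.55 = 0.033
Highest score → genuine.

genuine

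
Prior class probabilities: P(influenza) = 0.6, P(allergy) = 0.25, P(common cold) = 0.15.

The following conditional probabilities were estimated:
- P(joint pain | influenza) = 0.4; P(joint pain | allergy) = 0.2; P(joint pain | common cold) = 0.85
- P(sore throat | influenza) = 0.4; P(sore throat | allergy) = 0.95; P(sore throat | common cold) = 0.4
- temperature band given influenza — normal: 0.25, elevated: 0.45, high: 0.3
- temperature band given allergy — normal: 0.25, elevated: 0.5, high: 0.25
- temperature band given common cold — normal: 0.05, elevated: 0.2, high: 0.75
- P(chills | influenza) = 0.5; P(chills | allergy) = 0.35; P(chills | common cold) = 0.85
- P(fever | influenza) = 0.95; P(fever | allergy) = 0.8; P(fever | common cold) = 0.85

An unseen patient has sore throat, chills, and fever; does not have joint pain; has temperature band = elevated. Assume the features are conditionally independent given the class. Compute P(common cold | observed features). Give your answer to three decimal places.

influenza: 0.6 × (1−0.4) × 0.4 × 0.45 × 0.5 × 0.95 = 0.03078
allergy: 0.25 × (1−0.2) × 0.95 × 0.5 × 0.35 × 0.8 = 0.0266
common cold: 0.15 × (1−0.85) × 0.4 × 0.2 × 0.85 × 0.85 = 0.0013005
P(common cold | x) = 0.0013005 / 0.0586805 ≈ 0.022

0.022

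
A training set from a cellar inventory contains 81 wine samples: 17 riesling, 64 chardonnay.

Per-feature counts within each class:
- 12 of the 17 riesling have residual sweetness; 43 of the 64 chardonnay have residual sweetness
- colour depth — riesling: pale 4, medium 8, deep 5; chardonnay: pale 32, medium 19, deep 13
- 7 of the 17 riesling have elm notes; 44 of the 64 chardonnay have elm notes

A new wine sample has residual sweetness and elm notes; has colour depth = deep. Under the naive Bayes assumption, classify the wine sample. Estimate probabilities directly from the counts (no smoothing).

riesling: (17/81) × (12/17) × (5/17) × (7/17) ≈ 0.0179418
chardonnay: (64/81) × (43/64) × (13/64) × (44/64) ≈ 0.0741344
Highest score → chardonnay.

chardonnay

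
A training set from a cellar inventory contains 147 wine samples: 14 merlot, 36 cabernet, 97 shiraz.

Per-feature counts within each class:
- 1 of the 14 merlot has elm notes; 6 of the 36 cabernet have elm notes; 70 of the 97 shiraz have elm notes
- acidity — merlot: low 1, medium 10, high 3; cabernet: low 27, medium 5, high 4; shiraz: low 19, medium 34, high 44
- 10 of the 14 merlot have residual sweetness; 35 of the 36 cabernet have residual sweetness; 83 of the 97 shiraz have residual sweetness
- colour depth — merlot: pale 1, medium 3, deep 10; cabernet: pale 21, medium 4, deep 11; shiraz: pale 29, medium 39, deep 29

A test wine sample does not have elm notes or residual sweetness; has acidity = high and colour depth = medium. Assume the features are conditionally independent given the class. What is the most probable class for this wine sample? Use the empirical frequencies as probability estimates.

merlot: (14/147) × (13/14) × (3/14) × (4/14) × (3/14) ≈ 0.00116023
cabernet: (36/147) × (30/36) × (4/36) × (1/36) × (4/36) ≈ 0.0000699868
shiraz: (97/147) × (27/97) × (44/97) × (14/97) × (39/97) ≈ 0.00483478
Highest score → shiraz.

shiraz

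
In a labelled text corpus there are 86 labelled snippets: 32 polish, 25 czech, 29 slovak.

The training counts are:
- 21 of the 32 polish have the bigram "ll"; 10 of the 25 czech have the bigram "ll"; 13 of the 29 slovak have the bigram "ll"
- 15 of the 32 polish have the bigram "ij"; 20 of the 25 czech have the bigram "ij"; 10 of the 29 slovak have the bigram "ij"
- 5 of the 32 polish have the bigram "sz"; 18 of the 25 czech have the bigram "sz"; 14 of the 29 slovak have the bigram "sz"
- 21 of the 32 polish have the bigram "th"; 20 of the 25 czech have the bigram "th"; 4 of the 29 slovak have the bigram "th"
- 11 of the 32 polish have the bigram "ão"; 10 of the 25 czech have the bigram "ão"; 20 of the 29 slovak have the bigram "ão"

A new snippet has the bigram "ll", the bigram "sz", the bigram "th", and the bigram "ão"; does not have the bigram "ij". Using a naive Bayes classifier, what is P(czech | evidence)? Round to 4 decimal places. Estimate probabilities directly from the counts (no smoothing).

polish: (32/86) × (21/32) × (17/32) × (5/32) × (21/32) × (11/32) ≈ 0.00457248
czech: (25/86) × (10/25) × (5/25) × (18/25) × (20/25) × (10/25) ≈ 0.00535814
slovak: (29/86) × (13/29) × (19/29) × (14/29) × (4/29) × (20/29) ≈ 0.00454804
P(czech | x) = 0.00535814 / 0.01447866 ≈ 0.3701

0.3701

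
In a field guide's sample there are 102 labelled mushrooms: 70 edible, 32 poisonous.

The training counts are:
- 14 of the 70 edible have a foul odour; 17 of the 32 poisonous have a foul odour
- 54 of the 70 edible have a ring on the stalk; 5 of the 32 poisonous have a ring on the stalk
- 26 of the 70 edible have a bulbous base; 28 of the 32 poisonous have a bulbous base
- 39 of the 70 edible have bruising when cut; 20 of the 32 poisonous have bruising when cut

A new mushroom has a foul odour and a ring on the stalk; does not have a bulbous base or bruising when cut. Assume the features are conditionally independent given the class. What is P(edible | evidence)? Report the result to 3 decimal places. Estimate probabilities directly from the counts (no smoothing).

edible: (70/102) × (14/70) × (54/70) × (44/70) × (31/70) ≈ 0.0294742
poisonous: (32/102) × (17/32) × (5/32) × (4/32) × (12/32) = 0.001220703125
P(edible | x) = 0.0294742 / 0.030694903125 ≈ 0.960

0.960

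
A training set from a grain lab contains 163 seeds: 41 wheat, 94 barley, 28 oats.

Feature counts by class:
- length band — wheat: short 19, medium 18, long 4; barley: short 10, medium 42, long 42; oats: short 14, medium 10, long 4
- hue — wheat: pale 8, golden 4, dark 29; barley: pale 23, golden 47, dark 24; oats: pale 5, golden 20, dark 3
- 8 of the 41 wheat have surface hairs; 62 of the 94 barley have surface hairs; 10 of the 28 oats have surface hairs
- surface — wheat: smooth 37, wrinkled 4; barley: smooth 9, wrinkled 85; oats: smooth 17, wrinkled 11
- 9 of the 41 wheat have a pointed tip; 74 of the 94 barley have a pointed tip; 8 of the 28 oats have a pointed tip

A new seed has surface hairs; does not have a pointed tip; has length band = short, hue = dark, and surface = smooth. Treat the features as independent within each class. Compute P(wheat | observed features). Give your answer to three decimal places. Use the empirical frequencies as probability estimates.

0.874

wheat: (41/163) × (19/41) × (29/41) × (8/41) × (37/41) × (32/41) ≈ 0.0113311
barley: (94/163) × (10/94) × (24/94) × (62/94) × (9/94) × (20/94) ≈ 0.000210463
oats: (28/163) × (14/28) × (3/28) × (10/28) × (17/28) × (20/28) ≈ 0.00142531
P(wheat | x) = 0.0113311 / 0.012966873 ≈ 0.874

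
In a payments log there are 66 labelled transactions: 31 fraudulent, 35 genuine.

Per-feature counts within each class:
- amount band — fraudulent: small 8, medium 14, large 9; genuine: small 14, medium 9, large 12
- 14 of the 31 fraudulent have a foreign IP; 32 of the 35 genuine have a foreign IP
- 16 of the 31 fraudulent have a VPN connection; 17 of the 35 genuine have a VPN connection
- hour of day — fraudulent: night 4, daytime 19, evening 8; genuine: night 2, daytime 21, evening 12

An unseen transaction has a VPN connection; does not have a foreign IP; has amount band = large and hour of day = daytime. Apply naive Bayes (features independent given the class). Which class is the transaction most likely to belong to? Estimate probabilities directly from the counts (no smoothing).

fraudulent

fraudulent: (31/66) × (9/31) × (17/31) × (16/31) × (19/31) ≈ 0.0236557
genuine: (35/66) × (12/35) × (3/35) × (17/35) × (21/35) ≈ 0.00454174
Highest score → fraudulent.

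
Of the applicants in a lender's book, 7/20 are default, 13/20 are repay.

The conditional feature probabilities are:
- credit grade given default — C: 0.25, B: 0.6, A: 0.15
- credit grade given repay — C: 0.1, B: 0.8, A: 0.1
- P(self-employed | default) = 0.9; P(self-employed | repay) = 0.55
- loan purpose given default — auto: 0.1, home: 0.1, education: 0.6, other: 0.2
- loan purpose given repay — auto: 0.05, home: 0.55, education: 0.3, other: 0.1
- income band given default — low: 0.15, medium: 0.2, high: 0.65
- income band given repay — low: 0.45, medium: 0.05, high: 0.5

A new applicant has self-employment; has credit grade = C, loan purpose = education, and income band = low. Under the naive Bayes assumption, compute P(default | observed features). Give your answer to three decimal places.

default: 0.35 × 0.25 × 0.9 × 0.6 × 0.15 = 0.0070875
repay: 0.65 × 0.1 × 0.55 × 0.3 × 0.45 = 0.00482625
P(default | x) = 0.0070875 / 0.01191375 ≈ 0.595

0.595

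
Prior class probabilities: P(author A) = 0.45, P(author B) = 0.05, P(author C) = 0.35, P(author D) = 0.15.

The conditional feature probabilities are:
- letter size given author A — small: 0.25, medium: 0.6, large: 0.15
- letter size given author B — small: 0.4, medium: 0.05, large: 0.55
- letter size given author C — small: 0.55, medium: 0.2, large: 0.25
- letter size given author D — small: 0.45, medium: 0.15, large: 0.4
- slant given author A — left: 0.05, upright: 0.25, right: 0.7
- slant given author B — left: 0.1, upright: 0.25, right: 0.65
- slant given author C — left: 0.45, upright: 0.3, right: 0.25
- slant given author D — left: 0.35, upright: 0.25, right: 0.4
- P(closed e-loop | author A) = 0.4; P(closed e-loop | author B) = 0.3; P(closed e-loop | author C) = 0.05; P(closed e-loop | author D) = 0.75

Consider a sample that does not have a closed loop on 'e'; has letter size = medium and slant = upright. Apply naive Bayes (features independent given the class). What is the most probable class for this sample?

author A: 0.45 × 0.6 × 0.25 × (1−0.4) = 0.0405
author B: 0.05 × 0.05 × 0.25 × (1−0.3) = 0.0004375
author C: 0.35 × 0.2 × 0.3 × (1−0.05) = 0.01995
author D: 0.15 × 0.15 × 0.25 × (1−0.75) = 0.00140625
Highest score → author A.

author A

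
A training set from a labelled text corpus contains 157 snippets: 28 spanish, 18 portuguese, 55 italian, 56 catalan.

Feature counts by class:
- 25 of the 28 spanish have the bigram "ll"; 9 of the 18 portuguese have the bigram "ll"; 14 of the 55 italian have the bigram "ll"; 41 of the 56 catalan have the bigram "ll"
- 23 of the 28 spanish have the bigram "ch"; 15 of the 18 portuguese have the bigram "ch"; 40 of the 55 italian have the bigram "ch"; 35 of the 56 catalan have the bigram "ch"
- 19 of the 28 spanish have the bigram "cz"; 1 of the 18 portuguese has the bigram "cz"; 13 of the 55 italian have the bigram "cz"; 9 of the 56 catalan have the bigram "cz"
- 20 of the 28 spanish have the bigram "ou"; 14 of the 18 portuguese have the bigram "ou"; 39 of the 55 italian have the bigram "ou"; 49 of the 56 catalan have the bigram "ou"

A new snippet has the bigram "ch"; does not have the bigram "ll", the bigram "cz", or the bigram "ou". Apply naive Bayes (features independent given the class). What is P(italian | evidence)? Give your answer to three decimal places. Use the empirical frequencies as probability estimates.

spanish: (28/157) × (3/28) × (23/28) × (9/28) × (8/28) ≈ 0.00144148
portuguese: (18/157) × (9/18) × (15/18) × (17/18) × (4/18) ≈ 0.0100259
italian: (55/157) × (41/55) × (40/55) × (42/55) × (16/55) ≈ 0.0421915
catalan: (56/157) × (15/56) × (35/56) × (47/56) × (7/56) ≈ 0.00626457
P(italian | x) = 0.0421915 / 0.05992345 ≈ 0.704

0.704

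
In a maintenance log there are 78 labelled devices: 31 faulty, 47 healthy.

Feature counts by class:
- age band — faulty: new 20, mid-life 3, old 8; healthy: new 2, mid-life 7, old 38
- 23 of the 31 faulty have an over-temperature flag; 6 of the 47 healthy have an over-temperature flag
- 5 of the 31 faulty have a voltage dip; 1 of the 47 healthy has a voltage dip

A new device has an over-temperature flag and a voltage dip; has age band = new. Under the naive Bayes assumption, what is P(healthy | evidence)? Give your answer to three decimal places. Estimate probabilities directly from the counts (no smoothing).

0.002

faulty: (31/78) × (20/31) × (23/31) × (5/31) ≈ 0.0306838
healthy: (47/78) × (2/47) × (6/47) × (1/47) ≈ 0.0000696452
P(healthy | x) = 0.0000696452 / 0.0307534452 ≈ 0.002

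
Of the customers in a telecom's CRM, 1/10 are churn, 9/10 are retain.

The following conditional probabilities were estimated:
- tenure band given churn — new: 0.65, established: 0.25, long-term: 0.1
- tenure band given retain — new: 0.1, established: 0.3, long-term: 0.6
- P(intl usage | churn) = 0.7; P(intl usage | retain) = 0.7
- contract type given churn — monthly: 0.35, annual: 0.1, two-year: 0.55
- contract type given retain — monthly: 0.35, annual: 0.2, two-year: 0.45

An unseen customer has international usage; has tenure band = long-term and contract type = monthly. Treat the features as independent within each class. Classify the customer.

retain

churn: 0.1 × 0.1 × 0.7 × 0.35 = 0.00245
retain: 0.9 × 0.6 × 0.7 × 0.35 = 0.1323
Highest score → retain.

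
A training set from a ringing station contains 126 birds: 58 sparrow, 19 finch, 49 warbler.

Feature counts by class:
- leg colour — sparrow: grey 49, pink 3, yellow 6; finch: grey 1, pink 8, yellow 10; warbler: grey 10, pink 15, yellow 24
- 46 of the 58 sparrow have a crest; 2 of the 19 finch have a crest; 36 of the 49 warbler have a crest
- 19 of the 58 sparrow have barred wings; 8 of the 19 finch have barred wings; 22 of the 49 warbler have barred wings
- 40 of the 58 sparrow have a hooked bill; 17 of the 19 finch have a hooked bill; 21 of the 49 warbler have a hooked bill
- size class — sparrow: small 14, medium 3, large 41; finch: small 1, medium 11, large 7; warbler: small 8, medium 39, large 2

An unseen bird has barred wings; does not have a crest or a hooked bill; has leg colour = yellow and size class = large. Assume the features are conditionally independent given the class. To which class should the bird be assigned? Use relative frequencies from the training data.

sparrow: (58/126) × (6/58) × (12/58) × (19/58) × (18/58) × (41/58) ≈ 0.000708043
finch: (19/126) × (10/19) × (17/19) × (8/19) × (2/19) × (7/19) ≈ 0.00115953
warbler: (49/126) × (24/49) × (13/49) × (22/49) × (28/49) × (2/49) ≈ 0.000529189
Highest score → finch.

finch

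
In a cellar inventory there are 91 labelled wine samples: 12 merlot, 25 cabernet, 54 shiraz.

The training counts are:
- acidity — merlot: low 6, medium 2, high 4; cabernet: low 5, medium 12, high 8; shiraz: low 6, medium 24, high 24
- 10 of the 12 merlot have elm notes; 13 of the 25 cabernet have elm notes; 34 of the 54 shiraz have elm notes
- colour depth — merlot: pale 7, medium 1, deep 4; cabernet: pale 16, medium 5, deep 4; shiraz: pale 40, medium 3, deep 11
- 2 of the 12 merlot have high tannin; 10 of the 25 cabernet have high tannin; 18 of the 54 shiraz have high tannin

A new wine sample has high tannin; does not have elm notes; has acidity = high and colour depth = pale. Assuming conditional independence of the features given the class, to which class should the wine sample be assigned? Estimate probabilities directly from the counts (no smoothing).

merlot: (12/91) × (4/12) × (2/12) × (7/12) × (2/12) ≈ 0.000712251
cabernet: (25/91) × (8/25) × (12/25) × (16/25) × (10/25) ≈ 0.0108026
shiraz: (54/91) × (24/54) × (20/54) × (40/54) × (18/54) ≈ 0.0241185
Highest score → shiraz.

shiraz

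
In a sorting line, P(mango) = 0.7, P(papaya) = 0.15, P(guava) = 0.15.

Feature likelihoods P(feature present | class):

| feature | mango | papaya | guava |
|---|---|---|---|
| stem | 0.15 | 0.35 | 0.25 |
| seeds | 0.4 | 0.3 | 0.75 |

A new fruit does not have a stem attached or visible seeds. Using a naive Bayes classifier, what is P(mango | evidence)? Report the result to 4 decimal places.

mango: 0.7 × (1−0.15) × (1−0.4) = 0.357
papaya: 0.15 × (1−0.35) × (1−0.3) = 0.06825
guava: 0.15 × (1−0.25) × (1−0.75) = 0.028125
P(mango | x) = 0.357 / 0.453375 ≈ 0.7874

0.7874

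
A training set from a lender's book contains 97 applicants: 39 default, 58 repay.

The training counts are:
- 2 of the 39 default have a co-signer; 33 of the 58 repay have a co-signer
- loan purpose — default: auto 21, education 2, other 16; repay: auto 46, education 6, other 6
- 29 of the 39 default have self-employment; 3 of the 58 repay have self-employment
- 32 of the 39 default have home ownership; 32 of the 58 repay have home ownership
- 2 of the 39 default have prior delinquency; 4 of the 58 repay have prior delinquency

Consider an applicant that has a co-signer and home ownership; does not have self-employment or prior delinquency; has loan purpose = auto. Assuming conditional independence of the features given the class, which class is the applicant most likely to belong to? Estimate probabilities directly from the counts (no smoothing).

repay

default: (39/97) × (2/39) × (21/39) × (10/39) × (32/39) × (37/39) ≈ 0.00221601
repay: (58/97) × (33/58) × (46/58) × (55/58) × (32/58) × (54/58) ≈ 0.13143
Highest score → repay.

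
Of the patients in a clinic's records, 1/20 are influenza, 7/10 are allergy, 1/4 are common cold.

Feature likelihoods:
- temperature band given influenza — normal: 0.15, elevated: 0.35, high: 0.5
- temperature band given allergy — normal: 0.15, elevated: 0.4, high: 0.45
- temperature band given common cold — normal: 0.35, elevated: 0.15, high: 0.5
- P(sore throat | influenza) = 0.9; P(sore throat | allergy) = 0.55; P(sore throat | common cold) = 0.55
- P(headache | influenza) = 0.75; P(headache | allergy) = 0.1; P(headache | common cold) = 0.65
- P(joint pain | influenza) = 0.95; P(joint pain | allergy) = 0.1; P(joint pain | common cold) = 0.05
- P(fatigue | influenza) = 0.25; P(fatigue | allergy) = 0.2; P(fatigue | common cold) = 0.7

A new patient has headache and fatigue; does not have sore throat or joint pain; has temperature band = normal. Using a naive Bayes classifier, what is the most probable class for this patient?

influenza: 0.05 × 0.15 × (1−0.9) × 0.75 × (1−0.95) × 0.25 = 0.00000703125
allergy: 0.7 × 0.15 × (1−0.55) × 0.1 × (1−0.1) × 0.2 = 0.0008505
common cold: 0.25 × 0.35 × (1−0.55) × 0.65 × (1−0.05) × 0.7 = 0.01701984375
Highest score → common cold.

common cold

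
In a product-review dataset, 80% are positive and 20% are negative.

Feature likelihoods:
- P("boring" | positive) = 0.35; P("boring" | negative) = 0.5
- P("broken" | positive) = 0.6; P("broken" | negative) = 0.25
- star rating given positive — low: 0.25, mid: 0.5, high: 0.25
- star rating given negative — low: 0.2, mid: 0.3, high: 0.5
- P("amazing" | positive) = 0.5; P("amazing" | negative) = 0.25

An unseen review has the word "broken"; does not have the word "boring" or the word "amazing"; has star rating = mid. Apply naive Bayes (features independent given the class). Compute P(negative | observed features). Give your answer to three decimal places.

0.067

positive: 0.8 × (1−0.35) × 0.6 × 0.5 × (1−0.5) = 0.078
negative: 0.2 × (1−0.5) × 0.25 × 0.3 × (1−0.25) = 0.005625
P(negative | x) = 0.005625 / 0.083625 ≈ 0.067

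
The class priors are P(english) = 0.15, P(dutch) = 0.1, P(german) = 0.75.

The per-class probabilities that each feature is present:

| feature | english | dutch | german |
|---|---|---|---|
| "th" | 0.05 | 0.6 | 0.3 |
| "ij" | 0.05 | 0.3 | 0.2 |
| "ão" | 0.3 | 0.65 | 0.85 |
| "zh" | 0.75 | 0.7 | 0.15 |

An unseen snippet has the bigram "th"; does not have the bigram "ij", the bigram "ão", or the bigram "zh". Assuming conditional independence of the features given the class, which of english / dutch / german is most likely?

german

english: 0.15 × 0.05 × (1−0.05) × (1−0.3) × (1−0.75) = 0.001246875
dutch: 0.1 × 0.6 × (1−0.3) × (1−0.65) × (1−0.7) = 0.00441
german: 0.75 × 0.3 × (1−0.2) × (1−0.85) × (1−0.15) = 0.02295
Highest score → german.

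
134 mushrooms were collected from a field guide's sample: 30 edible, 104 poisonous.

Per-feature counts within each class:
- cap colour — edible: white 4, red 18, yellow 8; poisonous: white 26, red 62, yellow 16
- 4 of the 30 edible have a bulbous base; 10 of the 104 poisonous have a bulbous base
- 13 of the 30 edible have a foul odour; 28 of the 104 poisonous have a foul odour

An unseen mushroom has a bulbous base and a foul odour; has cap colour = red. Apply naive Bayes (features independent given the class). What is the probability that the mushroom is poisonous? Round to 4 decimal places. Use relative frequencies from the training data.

0.6068

edible: (30/134) × (18/30) × (4/30) × (13/30) ≈ 0.00776119
poisonous: (104/134) × (62/104) × (10/104) × (28/104) ≈ 0.0119778
P(poisonous | x) = 0.0119778 / 0.01973899 ≈ 0.6068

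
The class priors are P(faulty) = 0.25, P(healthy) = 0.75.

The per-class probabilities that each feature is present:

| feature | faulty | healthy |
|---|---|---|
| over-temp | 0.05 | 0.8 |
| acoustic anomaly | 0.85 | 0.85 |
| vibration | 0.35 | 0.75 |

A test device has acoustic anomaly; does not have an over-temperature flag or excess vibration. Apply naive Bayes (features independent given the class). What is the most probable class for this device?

faulty: 0.25 × (1−0.05) × 0.85 × (1−0.35) = 0.13121875
healthy: 0.75 × (1−0.8) × 0.85 × (1−0.75) = 0.031875
Highest score → faulty.

faulty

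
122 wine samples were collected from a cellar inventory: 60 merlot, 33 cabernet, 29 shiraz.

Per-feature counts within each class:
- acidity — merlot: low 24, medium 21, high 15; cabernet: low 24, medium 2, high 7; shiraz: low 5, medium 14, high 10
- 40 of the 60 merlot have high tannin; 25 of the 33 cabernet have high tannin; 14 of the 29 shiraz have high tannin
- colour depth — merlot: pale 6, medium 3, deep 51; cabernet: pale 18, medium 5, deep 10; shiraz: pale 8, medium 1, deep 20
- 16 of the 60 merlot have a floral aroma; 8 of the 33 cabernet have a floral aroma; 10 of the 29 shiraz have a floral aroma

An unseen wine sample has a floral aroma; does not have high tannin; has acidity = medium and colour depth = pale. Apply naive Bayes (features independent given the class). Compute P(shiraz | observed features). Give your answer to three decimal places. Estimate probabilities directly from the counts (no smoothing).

0.733

merlot: (60/122) × (21/60) × (20/60) × (6/60) × (16/60) ≈ 0.00153005
cabernet: (33/122) × (2/33) × (8/33) × (18/33) × (8/33) ≈ 0.00052551
shiraz: (29/122) × (14/29) × (15/29) × (8/29) × (10/29) ≈ 0.00564619
P(shiraz | x) = 0.00564619 / 0.00770175 ≈ 0.733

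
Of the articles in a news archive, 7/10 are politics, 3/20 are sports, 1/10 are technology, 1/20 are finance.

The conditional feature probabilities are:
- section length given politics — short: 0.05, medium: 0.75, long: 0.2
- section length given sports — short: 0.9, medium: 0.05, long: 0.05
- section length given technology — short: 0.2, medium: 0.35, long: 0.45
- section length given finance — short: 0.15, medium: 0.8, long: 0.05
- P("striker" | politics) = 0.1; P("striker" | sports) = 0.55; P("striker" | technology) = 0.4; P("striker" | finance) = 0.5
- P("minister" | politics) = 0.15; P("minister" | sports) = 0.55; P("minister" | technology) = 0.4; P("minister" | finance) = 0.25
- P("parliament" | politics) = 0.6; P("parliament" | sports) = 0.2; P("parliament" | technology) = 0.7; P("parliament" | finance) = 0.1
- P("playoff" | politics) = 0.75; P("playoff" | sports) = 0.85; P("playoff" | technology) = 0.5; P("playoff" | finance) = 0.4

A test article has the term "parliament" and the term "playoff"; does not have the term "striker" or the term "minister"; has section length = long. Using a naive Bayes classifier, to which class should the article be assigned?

politics

politics: 0.7 × 0.2 × (1−0.1) × (1−0.15) × 0.6 × 0.75 = 0.048195
sports: 0.15 × 0.05 × (1−0.55) × (1−0.55) × 0.2 × 0.85 = 0.0002581875
technology: 0.1 × 0.45 × (1−0.4) × (1−0.4) × 0.7 × 0.5 = 0.00567
finance: 0.05 × 0.05 × (1−0.5) × (1−0.25) × 0.1 × 0.4 = 0.0000375
Highest score → politics.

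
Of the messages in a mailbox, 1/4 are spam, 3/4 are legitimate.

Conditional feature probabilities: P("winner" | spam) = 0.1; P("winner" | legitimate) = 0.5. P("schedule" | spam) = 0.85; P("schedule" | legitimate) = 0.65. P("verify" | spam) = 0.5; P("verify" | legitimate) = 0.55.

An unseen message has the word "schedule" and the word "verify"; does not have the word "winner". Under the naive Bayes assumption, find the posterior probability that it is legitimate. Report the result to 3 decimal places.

0.584

spam: 0.25 × (1−0.1) × 0.85 × 0.5 = 0.095625
legitimate: 0.75 × (1−0.5) × 0.65 × 0.55 = 0.1340625
P(legitimate | x) = 0.1340625 / 0.2296875 ≈ 0.584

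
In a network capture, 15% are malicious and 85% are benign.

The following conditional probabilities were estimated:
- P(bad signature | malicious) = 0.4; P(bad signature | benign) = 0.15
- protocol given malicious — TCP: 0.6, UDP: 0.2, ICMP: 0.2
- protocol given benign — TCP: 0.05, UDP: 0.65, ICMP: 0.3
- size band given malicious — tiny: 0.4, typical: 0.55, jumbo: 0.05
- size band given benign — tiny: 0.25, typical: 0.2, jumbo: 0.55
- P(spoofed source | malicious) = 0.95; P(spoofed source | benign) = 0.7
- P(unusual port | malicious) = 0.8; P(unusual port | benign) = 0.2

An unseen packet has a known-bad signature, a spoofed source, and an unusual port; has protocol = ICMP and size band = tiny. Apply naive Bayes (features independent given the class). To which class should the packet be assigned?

malicious: 0.15 × 0.4 × 0.2 × 0.4 × 0.95 × 0.8 = 0.003648
benign: 0.85 × 0.15 × 0.3 × 0.25 × 0.7 × 0.2 = 0.00133875
Highest score → malicious.

malicious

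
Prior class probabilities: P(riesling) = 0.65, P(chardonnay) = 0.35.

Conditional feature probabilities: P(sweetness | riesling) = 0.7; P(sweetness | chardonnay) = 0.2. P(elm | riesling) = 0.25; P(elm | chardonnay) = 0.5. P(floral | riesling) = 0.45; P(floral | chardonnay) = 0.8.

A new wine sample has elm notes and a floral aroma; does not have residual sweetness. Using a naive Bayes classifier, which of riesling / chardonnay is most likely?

chardonnay

riesling: 0.65 × (1−0.7) × 0.25 × 0.45 = 0.0219375
chardonnay: 0.35 × (1−0.2) × 0.5 × 0.8 = 0.112
Highest score → chardonnay.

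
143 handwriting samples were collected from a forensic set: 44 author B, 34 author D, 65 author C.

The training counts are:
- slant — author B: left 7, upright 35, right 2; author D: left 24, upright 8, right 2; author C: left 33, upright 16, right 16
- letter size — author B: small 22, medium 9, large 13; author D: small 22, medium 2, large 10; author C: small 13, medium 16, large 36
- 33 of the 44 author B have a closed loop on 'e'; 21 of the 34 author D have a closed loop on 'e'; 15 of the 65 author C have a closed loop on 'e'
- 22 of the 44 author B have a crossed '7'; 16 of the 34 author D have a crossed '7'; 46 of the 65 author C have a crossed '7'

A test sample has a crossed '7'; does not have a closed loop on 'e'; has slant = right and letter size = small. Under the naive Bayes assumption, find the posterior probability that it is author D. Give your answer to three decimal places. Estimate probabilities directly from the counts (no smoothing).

0.111

author B: (44/143) × (2/44) × (22/44) × (11/44) × (22/44) ≈ 0.000874126
author D: (34/143) × (2/34) × (22/34) × (13/34) × (16/34) ≈ 0.00162833
author C: (65/143) × (16/65) × (13/65) × (50/65) × (46/65) ≈ 0.0121819
P(author D | x) = 0.00162833 / 0.014684356 ≈ 0.111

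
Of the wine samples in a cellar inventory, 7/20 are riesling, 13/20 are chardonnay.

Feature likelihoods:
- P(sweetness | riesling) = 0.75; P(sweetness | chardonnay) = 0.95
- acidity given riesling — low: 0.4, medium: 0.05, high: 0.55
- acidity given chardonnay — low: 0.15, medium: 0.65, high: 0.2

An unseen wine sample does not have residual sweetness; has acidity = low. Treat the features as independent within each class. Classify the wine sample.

riesling

riesling: 0.35 × (1−0.75) × 0.4 = 0.035
chardonnay: 0.65 × (1−0.95) × 0.15 = 0.004875
Highest score → riesling.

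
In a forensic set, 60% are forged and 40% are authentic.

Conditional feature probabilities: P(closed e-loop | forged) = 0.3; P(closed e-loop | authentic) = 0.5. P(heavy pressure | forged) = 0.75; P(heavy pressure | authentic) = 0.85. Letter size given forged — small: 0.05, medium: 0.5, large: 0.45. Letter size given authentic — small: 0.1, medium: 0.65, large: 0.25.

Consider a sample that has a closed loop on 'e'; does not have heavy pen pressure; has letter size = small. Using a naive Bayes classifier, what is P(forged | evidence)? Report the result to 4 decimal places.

0.4286

forged: 0.6 × 0.3 × (1−0.75) × 0.05 = 0.00225
authentic: 0.4 × 0.5 × (1−0.85) × 0.1 = 0.003
P(forged | x) = 0.00225 / 0.00525 ≈ 0.4286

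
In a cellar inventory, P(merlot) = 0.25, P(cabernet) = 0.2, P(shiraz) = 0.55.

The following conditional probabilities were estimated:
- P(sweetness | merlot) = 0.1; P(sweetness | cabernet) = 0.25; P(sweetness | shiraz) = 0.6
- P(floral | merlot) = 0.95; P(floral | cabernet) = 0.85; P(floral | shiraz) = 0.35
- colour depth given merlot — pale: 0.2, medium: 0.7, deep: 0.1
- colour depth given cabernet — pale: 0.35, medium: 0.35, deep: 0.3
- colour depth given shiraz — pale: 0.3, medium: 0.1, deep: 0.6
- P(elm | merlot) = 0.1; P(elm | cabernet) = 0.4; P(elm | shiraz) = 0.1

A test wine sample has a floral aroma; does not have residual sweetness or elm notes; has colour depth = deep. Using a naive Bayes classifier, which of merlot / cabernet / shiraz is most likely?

merlot: 0.25 × (1−0.1) × 0.95 × 0.1 × (1−0.1) = 0.0192375
cabernet: 0.2 × (1−0.25) × 0.85 × 0.3 × (1−0.4) = 0.02295
shiraz: 0.55 × (1−0.6) × 0.35 × 0.6 × (1−0.1) = 0.04158
Highest score → shiraz.

shiraz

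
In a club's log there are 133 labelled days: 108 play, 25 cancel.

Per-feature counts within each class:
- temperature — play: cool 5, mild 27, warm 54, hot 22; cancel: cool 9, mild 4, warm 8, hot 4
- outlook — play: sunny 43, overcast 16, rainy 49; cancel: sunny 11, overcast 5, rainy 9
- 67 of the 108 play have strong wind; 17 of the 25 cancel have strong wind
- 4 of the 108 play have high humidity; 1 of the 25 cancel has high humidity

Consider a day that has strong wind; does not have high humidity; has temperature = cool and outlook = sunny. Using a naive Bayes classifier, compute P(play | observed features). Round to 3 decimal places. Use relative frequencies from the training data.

play: (108/133) × (5/108) × (43/108) × (67/108) × (104/108) ≈ 0.00894177
cancel: (25/133) × (9/25) × (11/25) × (17/25) × (24/25) ≈ 0.0194368
P(play | x) = 0.00894177 / 0.02837857 ≈ 0.315

0.315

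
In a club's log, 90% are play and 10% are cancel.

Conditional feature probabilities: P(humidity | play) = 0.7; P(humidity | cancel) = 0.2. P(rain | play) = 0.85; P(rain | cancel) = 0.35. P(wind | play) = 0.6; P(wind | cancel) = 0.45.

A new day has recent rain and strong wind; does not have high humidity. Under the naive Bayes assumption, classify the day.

play: 0.9 × (1−0.7) × 0.85 × 0.6 = 0.1377
cancel: 0.1 × (1−0.2) × 0.35 × 0.45 = 0.0126
Highest score → play.

play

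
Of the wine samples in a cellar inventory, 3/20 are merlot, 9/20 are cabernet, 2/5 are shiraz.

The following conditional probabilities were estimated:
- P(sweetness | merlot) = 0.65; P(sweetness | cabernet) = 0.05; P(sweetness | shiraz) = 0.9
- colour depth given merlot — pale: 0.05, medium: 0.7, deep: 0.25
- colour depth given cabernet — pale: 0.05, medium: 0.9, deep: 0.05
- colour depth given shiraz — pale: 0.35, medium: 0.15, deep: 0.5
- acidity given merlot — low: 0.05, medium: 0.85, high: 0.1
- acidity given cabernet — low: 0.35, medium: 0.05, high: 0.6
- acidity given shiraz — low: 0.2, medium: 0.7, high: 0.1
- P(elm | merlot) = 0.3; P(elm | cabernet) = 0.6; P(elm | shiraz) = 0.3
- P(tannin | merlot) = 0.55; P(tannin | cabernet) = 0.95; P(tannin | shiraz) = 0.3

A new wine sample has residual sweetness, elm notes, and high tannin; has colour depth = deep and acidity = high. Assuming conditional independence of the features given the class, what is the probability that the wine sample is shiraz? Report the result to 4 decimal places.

merlot: 0.15 × 0.65 × 0.25 × 0.1 × 0.3 × 0.55 = 0.0004021875
cabernet: 0.45 × 0.05 × 0.05 × 0.6 × 0.6 × 0.95 = 0.00038475
shiraz: 0.4 × 0.9 × 0.5 × 0.1 × 0.3 × 0.3 = 0.00162
P(shiraz | x) = 0.00162 / 0.0024069375 ≈ 0.6731

0.6731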